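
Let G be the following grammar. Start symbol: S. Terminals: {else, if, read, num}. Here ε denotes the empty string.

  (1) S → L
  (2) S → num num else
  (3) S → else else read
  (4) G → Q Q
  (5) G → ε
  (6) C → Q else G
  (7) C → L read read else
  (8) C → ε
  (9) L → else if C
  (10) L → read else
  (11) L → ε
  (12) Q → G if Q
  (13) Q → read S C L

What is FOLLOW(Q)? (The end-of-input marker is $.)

FIRST(L): from L→else if C we get {else}; from L→read else we get {read}; from L→ε we get {ε}. So FIRST(L) = {ε, else, read}.
FIRST(S): from S→L we get {ε, else, read}; from S→num num else we get {num}; from S→else else read we get {else}. So FIRST(S) = {ε, else, num, read}.
FIRST(G): from G→Q Q we get {if, read}; from G→ε we get {ε}. So FIRST(G) = {ε, if, read}.
FIRST(Q): from Q→G if Q we get {if, read}; from Q→read S C L we get {read}. So FIRST(Q) = {if, read}.
FIRST(C): from C→Q else G we get {if, read}; from C→L read read else we get {else, read}; from C→ε we get {ε}. So FIRST(C) = {ε, else, if, read}.
FOLLOW(S) includes $ since S is the start symbol.
FOLLOW(S): in Q→read S C L, S is followed by C L with FIRST {ε, else, if, read}; in Q→read S C L, the suffix after S is nullable, so FOLLOW(S) ⊇ FOLLOW(Q) = {$, else, if, read}. Thus FOLLOW(S) = {$, else, if, read}.
FOLLOW(G): in C→Q else G, the suffix after G is empty, so FOLLOW(G) ⊇ FOLLOW(C) = {$, else, if, read}; in Q→G if Q, G is followed by if Q with FIRST {if}. Thus FOLLOW(G) = {$, else, if, read}.
FOLLOW(Q): in G→Q Q (occurrence 1), Q is followed by Q with FIRST {if, read}; in G→Q Q (occurrence 2), the suffix after Q is empty, so FOLLOW(Q) ⊇ FOLLOW(G) = {$, else, if, read}; in C→Q else G, Q is followed by else G with FIRST {else}; in Q→G if Q, the suffix after Q is empty (adds nothing new). Thus FOLLOW(Q) = {$, else, if, read}.
FOLLOW(L): in S→L, the suffix after L is empty, so FOLLOW(L) ⊇ FOLLOW(S) = {$, else, if, read}; in C→L read read else, L is followed by read read else with FIRST {read}; in Q→read S C L, the suffix after L is empty, so FOLLOW(L) ⊇ FOLLOW(Q) = {$, else, if, read}. Thus FOLLOW(L) = {$, else, if, read}.
FOLLOW(C): in L→else if C, the suffix after C is empty, so FOLLOW(C) ⊇ FOLLOW(L) = {$, else, if, read}; in Q→read S C L, C is followed by L with FIRST {ε, else, read}; in Q→read S C L, the suffix after C is nullable, so FOLLOW(C) ⊇ FOLLOW(Q) = {$, else, if, read}. Thus FOLLOW(C) = {$, else, if, read}.

{$, else, if, read}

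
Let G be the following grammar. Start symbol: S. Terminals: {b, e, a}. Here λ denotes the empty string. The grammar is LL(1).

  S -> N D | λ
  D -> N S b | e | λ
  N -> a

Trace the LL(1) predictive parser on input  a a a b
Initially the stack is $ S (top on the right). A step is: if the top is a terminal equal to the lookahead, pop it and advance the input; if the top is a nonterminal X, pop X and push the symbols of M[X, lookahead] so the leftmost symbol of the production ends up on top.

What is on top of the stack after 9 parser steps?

     Stack    Input      Action
  1  $ S      a a a b $  expand S -> N D
  2  $ D N    a a a b $  expand N -> a
  3  $ D a    a a a b $  match a
  4  $ D      a a b $    expand D -> N S b
  5  $ b S N  a a b $    expand N -> a
  6  $ b S a  a a b $    match a
  7  $ b S    a b $      expand S -> N D
  8  $ b D N  a b $      expand N -> a
  9  $ b D a  a b $      match a
Stack after step 9: $ b D (top = D).

D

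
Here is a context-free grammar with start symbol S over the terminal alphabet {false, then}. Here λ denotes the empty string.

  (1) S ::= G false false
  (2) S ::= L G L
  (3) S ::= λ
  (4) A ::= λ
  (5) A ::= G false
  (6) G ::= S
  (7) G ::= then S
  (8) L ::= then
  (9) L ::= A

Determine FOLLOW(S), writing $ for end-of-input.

FIRST(S) = {λ, false, then}  (via G false false, L G L)
FIRST(G) = {λ, false, then}  (via S)
FIRST(A) = {λ, false, then}  (via G false)
FIRST(L) = {λ, false, then}  (via A)
FOLLOW(S) includes $ since S is the start symbol.
FOLLOW(S): in G::=S, the suffix after S is empty, so FOLLOW(S) ⊇ FOLLOW(G) = {$, false, then}; in G::=then S, the suffix after S is empty, so FOLLOW(S) ⊇ FOLLOW(G) = {$, false, then}. Thus FOLLOW(S) = {$, false, then}.
FOLLOW(G): in S::=G false false, G is followed by false false with FIRST {false}; in S::=L G L, G is followed by L with FIRST {λ, false, then}; in S::=L G L, the suffix after G is nullable, so FOLLOW(G) ⊇ FOLLOW(S) = {$, false, then}; in A::=G false, G is followed by false with FIRST {false}. Thus FOLLOW(G) = {$, false, then}.
FOLLOW(L): in S::=L G L (occurrence 1), L is followed by G L with FIRST {λ, false, then}; in S::=L G L (occurrence 1), the suffix after L is nullable, so FOLLOW(L) ⊇ FOLLOW(S) = {$, false, then}; in S::=L G L (occurrence 2), the suffix after L is empty, so FOLLOW(L) ⊇ FOLLOW(S) = {$, false, then}. Thus FOLLOW(L) = {$, false, then}.
FOLLOW(A): in L::=A, the suffix after A is empty, so FOLLOW(A) ⊇ FOLLOW(L) = {$, false, then}. Thus FOLLOW(A) = {$, false, then}.

{$, false, then}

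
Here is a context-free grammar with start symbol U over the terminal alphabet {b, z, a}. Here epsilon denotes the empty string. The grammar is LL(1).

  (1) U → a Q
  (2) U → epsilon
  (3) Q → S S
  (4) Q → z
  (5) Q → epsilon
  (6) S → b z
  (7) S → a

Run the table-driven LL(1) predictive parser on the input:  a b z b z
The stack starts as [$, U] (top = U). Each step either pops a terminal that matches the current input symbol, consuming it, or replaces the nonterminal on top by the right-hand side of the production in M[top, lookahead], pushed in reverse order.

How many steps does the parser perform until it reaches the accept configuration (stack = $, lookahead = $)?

9

step 1: stack=$ U  input=a b z b z $  — expand U → a Q
step 2: stack=$ Q a  input=a b z b z $  — match a
step 3: stack=$ Q  input=b z b z $  — expand Q → S S
step 4: stack=$ S S  input=b z b z $  — expand S → b z
step 5: stack=$ S z b  input=b z b z $  — match b
step 6: stack=$ S z  input=z b z $  — match z
step 7: stack=$ S  input=b z $  — expand S → b z
step 8: stack=$ z b  input=b z $  — match b
step 9: stack=$ z  input=z $  — match z
Accept reached after 9 steps.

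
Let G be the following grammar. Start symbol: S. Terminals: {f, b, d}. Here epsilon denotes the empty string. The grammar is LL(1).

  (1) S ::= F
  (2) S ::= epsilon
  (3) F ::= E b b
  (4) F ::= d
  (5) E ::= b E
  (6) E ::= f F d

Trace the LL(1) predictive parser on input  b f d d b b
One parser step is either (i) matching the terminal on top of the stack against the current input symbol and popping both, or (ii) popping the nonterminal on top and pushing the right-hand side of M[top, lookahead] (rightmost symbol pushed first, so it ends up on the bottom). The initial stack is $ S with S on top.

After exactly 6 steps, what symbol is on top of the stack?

     Stack        Input          Action
  1  $ S          b f d d b b $  expand S ::= F
  2  $ F          b f d d b b $  expand F ::= E b b
  3  $ b b E      b f d d b b $  expand E ::= b E
  4  $ b b E b    b f d d b b $  match b
  5  $ b b E      f d d b b $    expand E ::= f F d
  6  $ b b d F f  f d d b b $    match f
Stack after step 6: $ b b d F (top = F).

F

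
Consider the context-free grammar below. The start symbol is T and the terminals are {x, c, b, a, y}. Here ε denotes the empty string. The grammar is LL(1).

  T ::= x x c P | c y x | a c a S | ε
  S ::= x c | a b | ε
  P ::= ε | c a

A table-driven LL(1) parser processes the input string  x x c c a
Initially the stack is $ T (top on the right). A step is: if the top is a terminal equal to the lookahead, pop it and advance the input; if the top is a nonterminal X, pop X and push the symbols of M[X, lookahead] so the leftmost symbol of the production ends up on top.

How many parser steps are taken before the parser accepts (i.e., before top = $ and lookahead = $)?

7

     Stack      Input        Action
  1  $ T        x x c c a $  expand T ::= x x c P
  2  $ P c x x  x x c c a $  match x
  3  $ P c x    x c c a $    match x
  4  $ P c      c c a $      match c
  5  $ P        c a $        expand P ::= c a
  6  $ a c      c a $        match c
  7  $ a        a $          match a
Accept reached after 7 steps.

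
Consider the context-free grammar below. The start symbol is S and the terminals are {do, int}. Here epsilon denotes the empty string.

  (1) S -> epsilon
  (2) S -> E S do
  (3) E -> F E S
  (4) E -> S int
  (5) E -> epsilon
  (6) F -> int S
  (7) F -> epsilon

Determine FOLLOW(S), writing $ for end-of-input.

FIRST(F): from F->int S we get {int}; from F->epsilon we get {epsilon}. So FIRST(F) = {epsilon, int}.
FIRST(S): from S->epsilon we get {epsilon}; from S->E S do we get {do, int}. So FIRST(S) = {epsilon, do, int}.
FIRST(E): from E->F E S we get {epsilon, do, int}; from E->S int we get {do, int}; from E->epsilon we get {epsilon}. So FIRST(E) = {epsilon, do, int}.
FOLLOW(S) includes $ since S is the start symbol.
FOLLOW(E): in S->E S do, E is followed by S do with FIRST {do, int}; in E->F E S, E is followed by S with FIRST {epsilon, do, int}; in E->F E S, the suffix after E is nullable (adds nothing new). Thus FOLLOW(E) = {do, int}.
FOLLOW(F): in E->F E S, F is followed by E S with FIRST {epsilon, do, int}; in E->F E S, the suffix after F is nullable, so FOLLOW(F) ⊇ FOLLOW(E) = {do, int}. Thus FOLLOW(F) = {do, int}.
FOLLOW(S): in S->E S do, S is followed by do with FIRST {do}; in E->F E S, the suffix after S is empty, so FOLLOW(S) ⊇ FOLLOW(E) = {do, int}; in E->S int, S is followed by int with FIRST {int}; in F->int S, the suffix after S is empty, so FOLLOW(S) ⊇ FOLLOW(F) = {do, int}. Thus FOLLOW(S) = {$, do, int}.

{$, do, int}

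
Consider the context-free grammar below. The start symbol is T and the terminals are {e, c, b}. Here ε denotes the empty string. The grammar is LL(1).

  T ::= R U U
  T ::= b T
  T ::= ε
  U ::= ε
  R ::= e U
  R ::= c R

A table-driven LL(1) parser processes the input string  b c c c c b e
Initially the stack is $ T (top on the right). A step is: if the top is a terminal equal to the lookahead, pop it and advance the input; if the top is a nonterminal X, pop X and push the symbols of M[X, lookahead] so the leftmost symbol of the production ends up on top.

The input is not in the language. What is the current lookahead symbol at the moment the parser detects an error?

step 1: stack=$ T  input=b c c c c b e $  — expand T ::= b T
step 2: stack=$ T b  input=b c c c c b e $  — match b
step 3: stack=$ T  input=c c c c b e $  — expand T ::= R U U
step 4: stack=$ U U R  input=c c c c b e $  — expand R ::= c R
step 5: stack=$ U U R c  input=c c c c b e $  — match c
step 6: stack=$ U U R  input=c c c b e $  — expand R ::= c R
step 7: stack=$ U U R c  input=c c c b e $  — match c
step 8: stack=$ U U R  input=c c b e $  — expand R ::= c R
step 9: stack=$ U U R c  input=c c b e $  — match c
step 10: stack=$ U U R  input=c b e $  — expand R ::= c R
step 11: stack=$ U U R c  input=c b e $  — match c
step 12: stack=$ U U R  input=b e $  — error: M[R, b] is empty

b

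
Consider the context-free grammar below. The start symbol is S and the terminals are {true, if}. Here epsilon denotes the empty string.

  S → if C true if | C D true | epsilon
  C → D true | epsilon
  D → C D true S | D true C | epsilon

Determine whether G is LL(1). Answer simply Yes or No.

FIRST(S) = {epsilon, if, true}
FIRST(C) = {epsilon, true}
FIRST(D) = {epsilon, true}
FOLLOW(S) = {$, true}
FOLLOW(C) = {true}
FOLLOW(D) = {true}
Cell M[C, true] receives both C → D true and C → epsilon — the grammar is not LL(1).

No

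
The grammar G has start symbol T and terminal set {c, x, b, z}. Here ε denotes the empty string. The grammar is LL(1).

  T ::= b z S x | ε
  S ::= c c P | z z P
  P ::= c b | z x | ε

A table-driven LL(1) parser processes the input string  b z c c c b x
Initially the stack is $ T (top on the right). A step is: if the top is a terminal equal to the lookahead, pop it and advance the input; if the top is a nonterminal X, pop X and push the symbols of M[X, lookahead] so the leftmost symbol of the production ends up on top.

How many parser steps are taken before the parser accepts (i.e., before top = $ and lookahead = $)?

      Stack      Input            Action
   1  $ T        b z c c c b x $  expand T ::= b z S x
   2  $ x S z b  b z c c c b x $  match b
   3  $ x S z    z c c c b x $    match z
   4  $ x S      c c c b x $      expand S ::= c c P
   5  $ x P c c  c c c b x $      match c
   6  $ x P c    c c b x $        match c
   7  $ x P      c b x $          expand P ::= c b
   8  $ x b c    c b x $          match c
   9  $ x b      b x $            match b
  10  $ x        x $              match x
Accept reached after 10 steps.

10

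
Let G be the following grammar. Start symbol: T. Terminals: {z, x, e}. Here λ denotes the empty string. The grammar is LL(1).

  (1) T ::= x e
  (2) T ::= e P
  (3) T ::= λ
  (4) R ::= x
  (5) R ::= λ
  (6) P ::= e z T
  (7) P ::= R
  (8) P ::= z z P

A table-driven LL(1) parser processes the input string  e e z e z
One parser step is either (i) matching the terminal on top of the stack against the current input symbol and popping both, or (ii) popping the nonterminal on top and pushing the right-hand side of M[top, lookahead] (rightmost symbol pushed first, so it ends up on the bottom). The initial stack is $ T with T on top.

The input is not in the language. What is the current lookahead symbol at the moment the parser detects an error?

$

step 1: stack=$ T  input=e e z e z $  — expand T ::= e P
step 2: stack=$ P e  input=e e z e z $  — match e
step 3: stack=$ P  input=e z e z $  — expand P ::= e z T
step 4: stack=$ T z e  input=e z e z $  — match e
step 5: stack=$ T z  input=z e z $  — match z
step 6: stack=$ T  input=e z $  — expand T ::= e P
step 7: stack=$ P e  input=e z $  — match e
step 8: stack=$ P  input=z $  — expand P ::= z z P
step 9: stack=$ P z z  input=z $  — match z
step 10: stack=$ P z  input=$  — error: top is terminal z but lookahead is $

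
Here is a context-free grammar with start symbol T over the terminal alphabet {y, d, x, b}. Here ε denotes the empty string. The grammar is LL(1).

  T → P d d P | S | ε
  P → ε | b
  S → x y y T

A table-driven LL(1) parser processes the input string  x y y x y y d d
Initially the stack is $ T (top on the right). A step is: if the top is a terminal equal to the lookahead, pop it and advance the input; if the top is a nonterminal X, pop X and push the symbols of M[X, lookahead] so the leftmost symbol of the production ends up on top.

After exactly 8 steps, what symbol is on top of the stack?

step 1: stack=$ T  input=x y y x y y d d $  — expand T → S
step 2: stack=$ S  input=x y y x y y d d $  — expand S → x y y T
step 3: stack=$ T y y x  input=x y y x y y d d $  — match x
step 4: stack=$ T y y  input=y y x y y d d $  — match y
step 5: stack=$ T y  input=y x y y d d $  — match y
step 6: stack=$ T  input=x y y d d $  — expand T → S
step 7: stack=$ S  input=x y y d d $  — expand S → x y y T
step 8: stack=$ T y y x  input=x y y d d $  — match x
Stack after step 8: $ T y y (top = y).

y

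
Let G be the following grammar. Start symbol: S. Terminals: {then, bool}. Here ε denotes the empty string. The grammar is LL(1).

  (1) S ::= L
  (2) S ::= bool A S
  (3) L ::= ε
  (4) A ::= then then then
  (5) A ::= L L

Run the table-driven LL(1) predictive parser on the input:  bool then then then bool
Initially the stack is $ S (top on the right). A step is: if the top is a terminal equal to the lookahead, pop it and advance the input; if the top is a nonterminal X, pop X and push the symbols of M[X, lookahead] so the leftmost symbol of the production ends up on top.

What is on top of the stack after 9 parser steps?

L

step 1: stack=$ S  input=bool then then then bool $  — expand S ::= bool A S
step 2: stack=$ S A bool  input=bool then then then bool $  — match bool
step 3: stack=$ S A  input=then then then bool $  — expand A ::= then then then
step 4: stack=$ S then then then  input=then then then bool $  — match then
step 5: stack=$ S then then  input=then then bool $  — match then
step 6: stack=$ S then  input=then bool $  — match then
step 7: stack=$ S  input=bool $  — expand S ::= bool A S
step 8: stack=$ S A bool  input=bool $  — match bool
step 9: stack=$ S A  input=$  — expand A ::= L L
Stack after step 9: $ S L L (top = L).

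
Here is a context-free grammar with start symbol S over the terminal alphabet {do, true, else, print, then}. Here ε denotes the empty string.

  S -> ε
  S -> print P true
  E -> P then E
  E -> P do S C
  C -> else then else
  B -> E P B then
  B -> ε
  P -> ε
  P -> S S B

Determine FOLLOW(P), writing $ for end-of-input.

{do, print, then, true}

FIRST(S) = {ε, print}
FIRST(C) = {else}
FIRST(E) = {do, print, then}  (via P then E, P do S C)
FIRST(B) = {ε, do, print, then}  (via E P B then)
FIRST(P) = {ε, do, print, then}  (via S S B)
FOLLOW(S) includes $ since S is the start symbol.
FOLLOW(E): in E->P then E, the suffix after E is empty (adds nothing new); in B->E P B then, E is followed by P B then with FIRST {do, print, then}. Thus FOLLOW(E) = {do, print, then}.
FOLLOW(C): in E->P do S C, the suffix after C is empty, so FOLLOW(C) ⊇ FOLLOW(E) = {do, print, then}. Thus FOLLOW(C) = {do, print, then}.
FOLLOW(P): in S->print P true, P is followed by true with FIRST {true}; in E->P then E, P is followed by then E with FIRST {then}; in E->P do S C, P is followed by do S C with FIRST {do}; in B->E P B then, P is followed by B then with FIRST {do, print, then}. Thus FOLLOW(P) = {do, print, then, true}.
FOLLOW(S): in E->P do S C, S is followed by C with FIRST {else}; in P->S S B (occurrence 1), S is followed by S B with FIRST {ε, do, print, then}; in P->S S B (occurrence 1), the suffix after S is nullable, so FOLLOW(S) ⊇ FOLLOW(P) = {do, print, then, true}; in P->S S B (occurrence 2), S is followed by B with FIRST {ε, do, print, then}; in P->S S B (occurrence 2), the suffix after S is nullable, so FOLLOW(S) ⊇ FOLLOW(P) = {do, print, then, true}. Thus FOLLOW(S) = {$, do, else, print, then, true}.
FOLLOW(B): in B->E P B then, B is followed by then with FIRST {then}; in P->S S B, the suffix after B is empty, so FOLLOW(B) ⊇ FOLLOW(P) = {do, print, then, true}. Thus FOLLOW(B) = {do, print, then, true}.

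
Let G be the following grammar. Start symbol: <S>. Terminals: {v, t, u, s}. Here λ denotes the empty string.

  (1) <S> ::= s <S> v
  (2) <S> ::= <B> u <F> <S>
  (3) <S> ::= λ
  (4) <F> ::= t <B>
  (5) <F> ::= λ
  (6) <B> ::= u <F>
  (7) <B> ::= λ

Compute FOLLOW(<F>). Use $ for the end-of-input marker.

{$, s, u, v}

FIRST(<F>) = {λ, t}
FIRST(<B>) = {λ, u}
FIRST(<S>) = {λ, s, u}  (via <B> u <F> <S>)
FOLLOW(<S>) includes $ since <S> is the start symbol.
FOLLOW(<S>): in <S>::=s <S> v, <S> is followed by v with FIRST {v}; in <S>::=<B> u <F> <S>, the suffix after <S> is empty (adds nothing new). Thus FOLLOW(<S>) = {$, v}.
FOLLOW(<F>): in <S>::=<B> u <F> <S>, <F> is followed by <S> with FIRST {λ, s, u}; in <S>::=<B> u <F> <S>, the suffix after <F> is nullable, so FOLLOW(<F>) ⊇ FOLLOW(<S>) = {$, v}; in <B>::=u <F>, the suffix after <F> is empty, so FOLLOW(<F>) ⊇ FOLLOW(<B>) = {$, s, u, v}. Thus FOLLOW(<F>) = {$, s, u, v}.
FOLLOW(<B>): in <S>::=<B> u <F> <S>, <B> is followed by u <F> <S> with FIRST {u}; in <F>::=t <B>, the suffix after <B> is empty, so FOLLOW(<B>) ⊇ FOLLOW(<F>) = {$, s, u, v}. Thus FOLLOW(<B>) = {$, s, u, v}.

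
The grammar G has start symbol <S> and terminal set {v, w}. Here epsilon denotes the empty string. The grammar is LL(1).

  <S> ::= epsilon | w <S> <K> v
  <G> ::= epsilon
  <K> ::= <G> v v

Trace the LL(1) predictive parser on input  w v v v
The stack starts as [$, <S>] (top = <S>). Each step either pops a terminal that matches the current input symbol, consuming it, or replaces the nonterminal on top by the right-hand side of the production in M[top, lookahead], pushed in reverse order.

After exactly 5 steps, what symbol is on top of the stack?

step 1: stack=$ <S>  input=w v v v $  — expand <S> ::= w <S> <K> v
step 2: stack=$ v <K> <S> w  input=w v v v $  — match w
step 3: stack=$ v <K> <S>  input=v v v $  — expand <S> ::= epsilon
step 4: stack=$ v <K>  input=v v v $  — expand <K> ::= <G> v v
step 5: stack=$ v v v <G>  input=v v v $  — expand <G> ::= epsilon
Stack after step 5: $ v v v (top = v).

v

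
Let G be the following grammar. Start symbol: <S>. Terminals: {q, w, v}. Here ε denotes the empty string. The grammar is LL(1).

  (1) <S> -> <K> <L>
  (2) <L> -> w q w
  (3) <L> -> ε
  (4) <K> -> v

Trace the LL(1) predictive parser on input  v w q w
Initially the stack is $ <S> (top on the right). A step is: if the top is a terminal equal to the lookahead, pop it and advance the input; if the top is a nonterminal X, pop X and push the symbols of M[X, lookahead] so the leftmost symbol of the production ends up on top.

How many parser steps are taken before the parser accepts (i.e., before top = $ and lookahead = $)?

     Stack      Input      Action
  1  $ <S>      v w q w $  expand <S> -> <K> <L>
  2  $ <L> <K>  v w q w $  expand <K> -> v
  3  $ <L> v    v w q w $  match v
  4  $ <L>      w q w $    expand <L> -> w q w
  5  $ w q w    w q w $    match w
  6  $ w q      q w $      match q
  7  $ w        w $        match w
Accept reached after 7 steps.

7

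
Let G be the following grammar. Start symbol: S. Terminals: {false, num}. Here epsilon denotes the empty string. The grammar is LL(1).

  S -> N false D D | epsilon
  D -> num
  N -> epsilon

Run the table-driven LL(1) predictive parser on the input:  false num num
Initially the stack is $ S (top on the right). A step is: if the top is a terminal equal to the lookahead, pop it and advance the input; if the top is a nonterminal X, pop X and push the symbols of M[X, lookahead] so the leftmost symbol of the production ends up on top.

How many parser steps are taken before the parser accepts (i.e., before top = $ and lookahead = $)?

7

     Stack          Input            Action
  1  $ S            false num num $  expand S -> N false D D
  2  $ D D false N  false num num $  expand N -> epsilon
  3  $ D D false    false num num $  match false
  4  $ D D          num num $        expand D -> num
  5  $ D num        num num $        match num
  6  $ D            num $            expand D -> num
  7  $ num          num $            match num
Accept reached after 7 steps.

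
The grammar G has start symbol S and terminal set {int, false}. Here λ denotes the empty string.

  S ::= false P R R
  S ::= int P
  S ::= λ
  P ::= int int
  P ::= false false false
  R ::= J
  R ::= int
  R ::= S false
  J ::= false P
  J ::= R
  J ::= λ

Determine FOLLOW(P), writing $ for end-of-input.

FIRST(S): from S::=false P R R we get {false}; from S::=int P we get {int}; from S::=λ we get {λ}. So FIRST(S) = {λ, false, int}.
FIRST(P): from P::=int int we get {int}; from P::=false false false we get {false}. So FIRST(P) = {false, int}.
FIRST(R): from R::=J we get {λ, false, int}; from R::=int we get {int}; from R::=S false we get {false, int}. So FIRST(R) = {λ, false, int}.
FIRST(J): from J::=false P we get {false}; from J::=R we get {λ, false, int}; from J::=λ we get {λ}. So FIRST(J) = {λ, false, int}.
FOLLOW(S) includes $ since S is the start symbol.
FOLLOW(S): in R::=S false, S is followed by false with FIRST {false}. Thus FOLLOW(S) = {$, false}.
FOLLOW(P): in S::=false P R R, P is followed by R R with FIRST {λ, false, int}; in S::=false P R R, the suffix after P is nullable, so FOLLOW(P) ⊇ FOLLOW(S) = {$, false}; in S::=int P, the suffix after P is empty, so FOLLOW(P) ⊇ FOLLOW(S) = {$, false}; in J::=false P, the suffix after P is empty, so FOLLOW(P) ⊇ FOLLOW(J) = {$, false, int}. Thus FOLLOW(P) = {$, false, int}.
FOLLOW(R): in S::=false P R R (occurrence 1), R is followed by R with FIRST {λ, false, int}; in S::=false P R R (occurrence 1), the suffix after R is nullable, so FOLLOW(R) ⊇ FOLLOW(S) = {$, false}; in S::=false P R R (occurrence 2), the suffix after R is empty, so FOLLOW(R) ⊇ FOLLOW(S) = {$, false}; in J::=R, the suffix after R is empty, so FOLLOW(R) ⊇ FOLLOW(J) = {$, false, int}. Thus FOLLOW(R) = {$, false, int}.
FOLLOW(J): in R::=J, the suffix after J is empty, so FOLLOW(J) ⊇ FOLLOW(R) = {$, false, int}. Thus FOLLOW(J) = {$, false, int}.

{$, false, int}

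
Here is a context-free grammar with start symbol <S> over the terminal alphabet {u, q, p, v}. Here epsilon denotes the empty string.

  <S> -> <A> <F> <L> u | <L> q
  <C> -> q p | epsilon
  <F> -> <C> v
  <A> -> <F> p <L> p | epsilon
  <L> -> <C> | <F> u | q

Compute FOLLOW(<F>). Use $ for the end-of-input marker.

FIRST(<C>): from <C>->q p we get {q}; from <C>->epsilon we get {epsilon}. So FIRST(<C>) = {epsilon, q}.
FIRST(<F>): from <F>-><C> v we get {q, v}. So FIRST(<F>) = {q, v}.
FIRST(<A>): from <A>-><F> p <L> p we get {q, v}; from <A>->epsilon we get {epsilon}. So FIRST(<A>) = {epsilon, q, v}.
FIRST(<L>): from <L>-><C> we get {epsilon, q}; from <L>-><F> u we get {q, v}; from <L>->q we get {q}. So FIRST(<L>) = {epsilon, q, v}.
FIRST(<S>): from <S>-><A> <F> <L> u we get {q, v}; from <S>-><L> q we get {q, v}. So FIRST(<S>) = {q, v}.
FOLLOW(<S>) includes $ since <S> is the start symbol.
FOLLOW(<S>): <S> appears on no right-hand side. Thus FOLLOW(<S>) = {$}.
FOLLOW(<F>): in <S>-><A> <F> <L> u, <F> is followed by <L> u with FIRST {q, u, v}; in <A>-><F> p <L> p, <F> is followed by p <L> p with FIRST {p}; in <L>-><F> u, <F> is followed by u with FIRST {u}. Thus FOLLOW(<F>) = {p, q, u, v}.
FOLLOW(<A>): in <S>-><A> <F> <L> u, <A> is followed by <F> <L> u with FIRST {q, v}. Thus FOLLOW(<A>) = {q, v}.
FOLLOW(<L>): in <S>-><A> <F> <L> u, <L> is followed by u with FIRST {u}; in <S>-><L> q, <L> is followed by q with FIRST {q}; in <A>-><F> p <L> p, <L> is followed by p with FIRST {p}. Thus FOLLOW(<L>) = {p, q, u}.
FOLLOW(<C>): in <F>-><C> v, <C> is followed by v with FIRST {v}; in <L>-><C>, the suffix after <C> is empty, so FOLLOW(<C>) ⊇ FOLLOW(<L>) = {p, q, u}. Thus FOLLOW(<C>) = {p, q, u, v}.

{p, q, u, v}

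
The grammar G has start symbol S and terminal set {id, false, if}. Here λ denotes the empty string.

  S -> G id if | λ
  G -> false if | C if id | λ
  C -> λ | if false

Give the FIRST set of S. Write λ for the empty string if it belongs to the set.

FIRST(C): from C->λ we get {λ}; from C->if false we get {if}. So FIRST(C) = {λ, if}.
FIRST(G): from G->false if we get {false}; from G->C if id we get {if}; from G->λ we get {λ}. So FIRST(G) = {λ, false, if}.
FIRST(S): from S->G id if we get {false, id, if}; from S->λ we get {λ}. So FIRST(S) = {λ, false, id, if}.

{λ, false, id, if}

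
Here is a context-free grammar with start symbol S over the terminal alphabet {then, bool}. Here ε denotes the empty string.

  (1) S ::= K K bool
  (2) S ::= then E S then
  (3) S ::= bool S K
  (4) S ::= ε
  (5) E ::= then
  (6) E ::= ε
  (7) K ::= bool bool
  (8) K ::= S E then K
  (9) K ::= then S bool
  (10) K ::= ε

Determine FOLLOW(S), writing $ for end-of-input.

{$, bool, then}

FIRST(E): from E::=then we get {then}; from E::=ε we get {ε}. So FIRST(E) = {ε, then}.
FIRST(S): from S::=K K bool we get {bool, then}; from S::=then E S then we get {then}; from S::=bool S K we get {bool}; from S::=ε we get {ε}. So FIRST(S) = {ε, bool, then}.
FIRST(K): from K::=bool bool we get {bool}; from K::=S E then K we get {bool, then}; from K::=then S bool we get {then}; from K::=ε we get {ε}. So FIRST(K) = {ε, bool, then}.
FOLLOW(S) includes $ since S is the start symbol.
FOLLOW(S): in S::=then E S then, S is followed by then with FIRST {then}; in S::=bool S K, S is followed by K with FIRST {ε, bool, then}; in S::=bool S K, the suffix after S is nullable (adds nothing new); in K::=S E then K, S is followed by E then K with FIRST {then}; in K::=then S bool, S is followed by bool with FIRST {bool}. Thus FOLLOW(S) = {$, bool, then}.
FOLLOW(E): in S::=then E S then, E is followed by S then with FIRST {bool, then}; in K::=S E then K, E is followed by then K with FIRST {then}. Thus FOLLOW(E) = {bool, then}.
FOLLOW(K): in S::=K K bool (occurrence 1), K is followed by K bool with FIRST {bool, then}; in S::=K K bool (occurrence 2), K is followed by bool with FIRST {bool}; in S::=bool S K, the suffix after K is empty, so FOLLOW(K) ⊇ FOLLOW(S) = {$, bool, then}; in K::=S E then K, the suffix after K is empty (adds nothing new). Thus FOLLOW(K) = {$, bool, then}.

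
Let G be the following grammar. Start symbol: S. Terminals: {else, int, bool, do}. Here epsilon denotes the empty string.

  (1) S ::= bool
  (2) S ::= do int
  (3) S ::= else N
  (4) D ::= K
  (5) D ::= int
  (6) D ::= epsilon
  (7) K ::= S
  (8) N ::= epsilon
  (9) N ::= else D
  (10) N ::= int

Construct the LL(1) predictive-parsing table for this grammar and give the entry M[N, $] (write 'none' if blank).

N ::= epsilon

FIRST(S): from S::=bool we get {bool}; from S::=do int we get {do}; from S::=else N we get {else}. So FIRST(S) = {bool, do, else}.
FIRST(N): from N::=epsilon we get {epsilon}; from N::=else D we get {else}; from N::=int we get {int}. So FIRST(N) = {epsilon, else, int}.
FIRST(K): from K::=S we get {bool, do, else}. So FIRST(K) = {bool, do, else}.
FIRST(D): from D::=K we get {bool, do, else}; from D::=int we get {int}; from D::=epsilon we get {epsilon}. So FIRST(D) = {epsilon, bool, do, else, int}.
FOLLOW(S) includes $ since S is the start symbol.
FOLLOW(S): in K::=S, the suffix after S is empty, so FOLLOW(S) ⊇ FOLLOW(K) = {$}. Thus FOLLOW(S) = {$}.
FOLLOW(N): in S::=else N, the suffix after N is empty, so FOLLOW(N) ⊇ FOLLOW(S) = {$}. Thus FOLLOW(N) = {$}.
For N ::= epsilon: FIRST(epsilon) = {epsilon}, so it goes in M[N, t] for t ∈ {}; since epsilon ∈ FIRST, also for every t ∈ FOLLOW(N) = {$}.
For N ::= else D: FIRST(else D) = {else}, so it goes in M[N, t] for t ∈ {else}.
For N ::= int: FIRST(int) = {int}, so it goes in M[N, t] for t ∈ {int}.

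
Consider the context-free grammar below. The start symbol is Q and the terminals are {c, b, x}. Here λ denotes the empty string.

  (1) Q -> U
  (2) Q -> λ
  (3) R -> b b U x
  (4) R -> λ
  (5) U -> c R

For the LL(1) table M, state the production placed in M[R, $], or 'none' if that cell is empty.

R -> λ

FIRST(R): from R->b b U x we get {b}; from R->λ we get {λ}. So FIRST(R) = {λ, b}.
FIRST(U): from U->c R we get {c}. So FIRST(U) = {c}.
FIRST(Q): from Q->U we get {c}; from Q->λ we get {λ}. So FIRST(Q) = {λ, c}.
FOLLOW(Q) includes $ since Q is the start symbol.
FOLLOW(U): in Q->U, the suffix after U is empty, so FOLLOW(U) ⊇ FOLLOW(Q) = {$}; in R->b b U x, U is followed by x with FIRST {x}. Thus FOLLOW(U) = {$, x}.
FOLLOW(R): in U->c R, the suffix after R is empty, so FOLLOW(R) ⊇ FOLLOW(U) = {$, x}. Thus FOLLOW(R) = {$, x}.
For R -> b b U x: FIRST(b b U x) = {b}, so it goes in M[R, t] for t ∈ {b}.
For R -> λ: FIRST(λ) = {λ}, so it goes in M[R, t] for t ∈ {}; since λ ∈ FIRST, also for every t ∈ FOLLOW(R) = {$, x}.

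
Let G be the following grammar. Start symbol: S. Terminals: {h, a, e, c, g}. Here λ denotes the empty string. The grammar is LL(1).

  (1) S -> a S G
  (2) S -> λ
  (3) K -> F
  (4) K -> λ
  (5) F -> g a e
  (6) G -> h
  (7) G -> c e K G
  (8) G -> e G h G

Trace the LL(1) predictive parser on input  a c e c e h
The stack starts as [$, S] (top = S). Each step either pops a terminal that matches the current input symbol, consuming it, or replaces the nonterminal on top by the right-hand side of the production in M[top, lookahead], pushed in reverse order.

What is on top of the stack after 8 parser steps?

c

step 1: stack=$ S  input=a c e c e h $  — expand S -> a S G
step 2: stack=$ G S a  input=a c e c e h $  — match a
step 3: stack=$ G S  input=c e c e h $  — expand S -> λ
step 4: stack=$ G  input=c e c e h $  — expand G -> c e K G
step 5: stack=$ G K e c  input=c e c e h $  — match c
step 6: stack=$ G K e  input=e c e h $  — match e
step 7: stack=$ G K  input=c e h $  — expand K -> λ
step 8: stack=$ G  input=c e h $  — expand G -> c e K G
Stack after step 8: $ G K e c (top = c).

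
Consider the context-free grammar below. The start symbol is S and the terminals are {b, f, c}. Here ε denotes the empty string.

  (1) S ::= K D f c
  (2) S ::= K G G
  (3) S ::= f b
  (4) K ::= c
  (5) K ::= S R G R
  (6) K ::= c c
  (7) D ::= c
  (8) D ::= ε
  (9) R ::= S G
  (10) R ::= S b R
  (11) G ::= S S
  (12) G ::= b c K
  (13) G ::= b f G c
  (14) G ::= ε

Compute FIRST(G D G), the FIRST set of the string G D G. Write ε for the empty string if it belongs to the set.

FIRST(D) = {ε, c}
FIRST(S) = {c, f}  (via K D f c, K G G)
FIRST(K) = {c, f}  (via S R G R)
FIRST(R) = {c, f}  (via S G, S b R)
FIRST(G) = {ε, b, c, f}  (via S S)
FIRST(G D G): take FIRST of each symbol in turn, carrying on past any symbol whose FIRST contains ε; result {ε, b, c, f}.

{ε, b, c, f}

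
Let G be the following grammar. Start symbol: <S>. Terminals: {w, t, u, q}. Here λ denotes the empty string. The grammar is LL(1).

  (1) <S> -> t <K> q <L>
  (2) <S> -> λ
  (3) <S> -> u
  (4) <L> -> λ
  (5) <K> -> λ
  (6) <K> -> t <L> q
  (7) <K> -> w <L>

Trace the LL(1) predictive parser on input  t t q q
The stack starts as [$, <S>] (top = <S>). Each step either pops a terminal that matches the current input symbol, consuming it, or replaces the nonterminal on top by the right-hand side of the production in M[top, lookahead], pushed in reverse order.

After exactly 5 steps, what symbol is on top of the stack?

q

     Stack            Input      Action
  1  $ <S>            t t q q $  expand <S> -> t <K> q <L>
  2  $ <L> q <K> t    t t q q $  match t
  3  $ <L> q <K>      t q q $    expand <K> -> t <L> q
  4  $ <L> q q <L> t  t q q $    match t
  5  $ <L> q q <L>    q q $      expand <L> -> λ
Stack after step 5: $ <L> q q (top = q).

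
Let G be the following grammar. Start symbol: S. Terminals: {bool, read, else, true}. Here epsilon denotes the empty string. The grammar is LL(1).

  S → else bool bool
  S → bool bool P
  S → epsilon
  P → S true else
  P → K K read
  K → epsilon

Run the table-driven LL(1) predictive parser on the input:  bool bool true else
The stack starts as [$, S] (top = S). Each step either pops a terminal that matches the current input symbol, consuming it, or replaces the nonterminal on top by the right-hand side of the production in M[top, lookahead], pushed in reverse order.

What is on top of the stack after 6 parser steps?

else

     Stack          Input                  Action
  1  $ S            bool bool true else $  expand S → bool bool P
  2  $ P bool bool  bool bool true else $  match bool
  3  $ P bool       bool true else $       match bool
  4  $ P            true else $            expand P → S true else
  5  $ else true S  true else $            expand S → epsilon
  6  $ else true    true else $            match true
Stack after step 6: $ else (top = else).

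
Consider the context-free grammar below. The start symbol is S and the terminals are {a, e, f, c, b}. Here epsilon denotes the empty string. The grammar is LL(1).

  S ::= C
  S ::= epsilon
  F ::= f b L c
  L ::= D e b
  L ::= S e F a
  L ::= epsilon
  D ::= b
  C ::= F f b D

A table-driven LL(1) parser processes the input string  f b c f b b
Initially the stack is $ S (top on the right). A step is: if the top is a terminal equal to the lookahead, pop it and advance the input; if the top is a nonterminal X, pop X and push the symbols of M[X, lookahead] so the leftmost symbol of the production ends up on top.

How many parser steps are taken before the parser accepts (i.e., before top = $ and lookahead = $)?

step 1: stack=$ S  input=f b c f b b $  — expand S ::= C
step 2: stack=$ C  input=f b c f b b $  — expand C ::= F f b D
step 3: stack=$ D b f F  input=f b c f b b $  — expand F ::= f b L c
step 4: stack=$ D b f c L b f  input=f b c f b b $  — match f
step 5: stack=$ D b f c L b  input=b c f b b $  — match b
step 6: stack=$ D b f c L  input=c f b b $  — expand L ::= epsilon
step 7: stack=$ D b f c  input=c f b b $  — match c
step 8: stack=$ D b f  input=f b b $  — match f
step 9: stack=$ D b  input=b b $  — match b
step 10: stack=$ D  input=b $  — expand D ::= b
step 11: stack=$ b  input=b $  — match b
Accept reached after 11 steps.

11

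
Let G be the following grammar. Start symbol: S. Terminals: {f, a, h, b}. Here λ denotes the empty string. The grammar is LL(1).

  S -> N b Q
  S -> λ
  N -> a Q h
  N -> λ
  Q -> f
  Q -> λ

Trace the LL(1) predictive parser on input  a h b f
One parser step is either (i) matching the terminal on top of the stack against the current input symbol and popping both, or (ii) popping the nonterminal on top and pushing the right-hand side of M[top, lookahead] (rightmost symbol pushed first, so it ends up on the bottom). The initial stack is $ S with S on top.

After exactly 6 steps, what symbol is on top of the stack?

     Stack        Input      Action
  1  $ S          a h b f $  expand S -> N b Q
  2  $ Q b N      a h b f $  expand N -> a Q h
  3  $ Q b h Q a  a h b f $  match a
  4  $ Q b h Q    h b f $    expand Q -> λ
  5  $ Q b h      h b f $    match h
  6  $ Q b        b f $      match b
Stack after step 6: $ Q (top = Q).

Q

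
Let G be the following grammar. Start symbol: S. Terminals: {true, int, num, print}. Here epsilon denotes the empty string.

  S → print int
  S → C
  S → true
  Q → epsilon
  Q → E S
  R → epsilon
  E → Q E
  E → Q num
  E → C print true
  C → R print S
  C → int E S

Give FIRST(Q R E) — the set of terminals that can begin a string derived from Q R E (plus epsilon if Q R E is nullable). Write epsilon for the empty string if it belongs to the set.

FIRST(R) = {epsilon}
FIRST(C) = {int, print}  (via R print S)
FIRST(S) = {int, print, true}  (via C)
FIRST(Q) = {epsilon, int, num, print}  (via E S)
FIRST(E) = {int, num, print}  (via Q E, Q num, C print true)
FIRST(Q R E): take FIRST of each symbol in turn, carrying on past any symbol whose FIRST contains epsilon; result {int, num, print}.

{int, num, print}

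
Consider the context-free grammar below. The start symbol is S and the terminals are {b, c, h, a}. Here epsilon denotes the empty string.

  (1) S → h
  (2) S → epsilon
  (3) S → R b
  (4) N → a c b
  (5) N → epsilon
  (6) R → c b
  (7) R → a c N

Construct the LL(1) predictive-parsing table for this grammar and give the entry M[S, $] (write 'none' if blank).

FIRST(N): from N→a c b we get {a}; from N→epsilon we get {epsilon}. So FIRST(N) = {epsilon, a}.
FIRST(R): from R→c b we get {c}; from R→a c N we get {a}. So FIRST(R) = {a, c}.
FIRST(S): from S→h we get {h}; from S→epsilon we get {epsilon}; from S→R b we get {a, c}. So FIRST(S) = {epsilon, a, c, h}.
FOLLOW(S) includes $ since S is the start symbol.
FOLLOW(S): S appears on no right-hand side. Thus FOLLOW(S) = {$}.
For S → h: FIRST(h) = {h}, so it goes in M[S, t] for t ∈ {h}.
For S → epsilon: FIRST(epsilon) = {epsilon}, so it goes in M[S, t] for t ∈ {}; since epsilon ∈ FIRST, also for every t ∈ FOLLOW(S) = {$}.
For S → R b: FIRST(R b) = {a, c}, so it goes in M[S, t] for t ∈ {a, c}.

S → epsilon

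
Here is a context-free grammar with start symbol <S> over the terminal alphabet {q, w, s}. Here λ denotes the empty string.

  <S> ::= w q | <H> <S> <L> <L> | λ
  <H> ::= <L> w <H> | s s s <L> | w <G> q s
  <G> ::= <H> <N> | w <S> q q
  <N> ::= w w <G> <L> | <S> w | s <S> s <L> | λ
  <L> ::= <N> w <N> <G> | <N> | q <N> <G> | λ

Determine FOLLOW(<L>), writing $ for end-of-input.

{$, q, s, w}

FIRST(<S>) = {λ, q, s, w}  (via <H> <S> <L> <L>)
FIRST(<N>) = {λ, q, s, w}  (via <S> w)
FIRST(<L>) = {λ, q, s, w}  (via <N> w <N> <G>, <N>)
FIRST(<H>) = {q, s, w}  (via <L> w <H>)
FIRST(<G>) = {q, s, w}  (via <H> <N>)
FOLLOW(<S>) includes $ since <S> is the start symbol.
FOLLOW(<S>): in <S>::=<H> <S> <L> <L>, <S> is followed by <L> <L> with FIRST {λ, q, s, w}; in <S>::=<H> <S> <L> <L>, the suffix after <S> is nullable (adds nothing new); in <G>::=w <S> q q, <S> is followed by q q with FIRST {q}; in <N>::=<S> w, <S> is followed by w with FIRST {w}; in <N>::=s <S> s <L>, <S> is followed by s <L> with FIRST {s}. Thus FOLLOW(<S>) = {$, q, s, w}.
FOLLOW(<H>): in <S>::=<H> <S> <L> <L>, <H> is followed by <S> <L> <L> with FIRST {λ, q, s, w}; in <S>::=<H> <S> <L> <L>, the suffix after <H> is nullable, so FOLLOW(<H>) ⊇ FOLLOW(<S>) = {$, q, s, w}; in <H>::=<L> w <H>, the suffix after <H> is empty (adds nothing new); in <G>::=<H> <N>, <H> is followed by <N> with FIRST {λ, q, s, w}; in <G>::=<H> <N>, the suffix after <H> is nullable, so FOLLOW(<H>) ⊇ FOLLOW(<G>) = {$, q, s, w}. Thus FOLLOW(<H>) = {$, q, s, w}.
FOLLOW(<G>): in <H>::=w <G> q s, <G> is followed by q s with FIRST {q}; in <N>::=w w <G> <L>, <G> is followed by <L> with FIRST {λ, q, s, w}; in <N>::=w w <G> <L>, the suffix after <G> is nullable, so FOLLOW(<G>) ⊇ FOLLOW(<N>) = {$, q, s, w}; in <L>::=<N> w <N> <G>, the suffix after <G> is empty, so FOLLOW(<G>) ⊇ FOLLOW(<L>) = {$, q, s, w}; in <L>::=q <N> <G>, the suffix after <G> is empty, so FOLLOW(<G>) ⊇ FOLLOW(<L>) = {$, q, s, w}. Thus FOLLOW(<G>) = {$, q, s, w}.
FOLLOW(<N>): in <G>::=<H> <N>, the suffix after <N> is empty, so FOLLOW(<N>) ⊇ FOLLOW(<G>) = {$, q, s, w}; in <L>::=<N> w <N> <G> (occurrence 1), <N> is followed by w <N> <G> with FIRST {w}; in <L>::=<N> w <N> <G> (occurrence 2), <N> is followed by <G> with FIRST {q, s, w}; in <L>::=<N>, the suffix after <N> is empty, so FOLLOW(<N>) ⊇ FOLLOW(<L>) = {$, q, s, w}; in <L>::=q <N> <G>, <N> is followed by <G> with FIRST {q, s, w}. Thus FOLLOW(<N>) = {$, q, s, w}.
FOLLOW(<L>): in <S>::=<H> <S> <L> <L> (occurrence 1), <L> is followed by <L> with FIRST {λ, q, s, w}; in <S>::=<H> <S> <L> <L> (occurrence 1), the suffix after <L> is nullable, so FOLLOW(<L>) ⊇ FOLLOW(<S>) = {$, q, s, w}; in <S>::=<H> <S> <L> <L> (occurrence 2), the suffix after <L> is empty, so FOLLOW(<L>) ⊇ FOLLOW(<S>) = {$, q, s, w}; in <H>::=<L> w <H>, <L> is followed by w <H> with FIRST {w}; in <H>::=s s s <L>, the suffix after <L> is empty, so FOLLOW(<L>) ⊇ FOLLOW(<H>) = {$, q, s, w}; in <N>::=w w <G> <L>, the suffix after <L> is empty, so FOLLOW(<L>) ⊇ FOLLOW(<N>) = {$, q, s, w}; in <N>::=s <S> s <L>, the suffix after <L> is empty, so FOLLOW(<L>) ⊇ FOLLOW(<N>) = {$, q, s, w}. Thus FOLLOW(<L>) = {$, q, s, w}.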